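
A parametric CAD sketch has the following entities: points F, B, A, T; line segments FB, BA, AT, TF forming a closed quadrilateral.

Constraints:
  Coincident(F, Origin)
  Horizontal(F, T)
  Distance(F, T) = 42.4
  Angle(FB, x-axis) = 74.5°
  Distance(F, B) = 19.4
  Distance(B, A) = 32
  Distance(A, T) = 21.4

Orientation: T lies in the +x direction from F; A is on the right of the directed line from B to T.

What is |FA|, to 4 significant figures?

24.03

Checks: FB at 74.50° ✓; |BA| = 32.00 ✓; |AT| = 21.40 ✓.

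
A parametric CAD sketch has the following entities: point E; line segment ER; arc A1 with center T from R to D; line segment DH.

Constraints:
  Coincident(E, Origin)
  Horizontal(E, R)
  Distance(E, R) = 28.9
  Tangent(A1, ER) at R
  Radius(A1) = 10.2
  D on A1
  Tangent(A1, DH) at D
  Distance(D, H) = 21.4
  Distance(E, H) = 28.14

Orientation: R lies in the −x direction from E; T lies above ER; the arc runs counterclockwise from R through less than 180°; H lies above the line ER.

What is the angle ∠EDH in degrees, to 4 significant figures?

84.40°

Checks: E.y = 0.00, R.y = 0.00 ✓; |ER| = 28.90 ✓; |TD| = 10.20 ✓; ∠(TD, DH) = 90.00° ✓; |DH| = 21.40 ✓; |EH| = 28.14 ✓.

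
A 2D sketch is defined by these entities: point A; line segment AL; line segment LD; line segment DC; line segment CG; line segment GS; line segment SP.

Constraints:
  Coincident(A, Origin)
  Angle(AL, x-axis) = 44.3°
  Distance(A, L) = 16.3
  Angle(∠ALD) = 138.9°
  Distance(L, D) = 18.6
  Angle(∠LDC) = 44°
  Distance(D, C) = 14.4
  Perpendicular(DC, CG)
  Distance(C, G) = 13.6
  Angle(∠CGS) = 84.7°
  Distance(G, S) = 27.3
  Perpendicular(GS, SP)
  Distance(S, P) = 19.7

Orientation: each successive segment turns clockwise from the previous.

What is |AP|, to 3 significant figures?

46.3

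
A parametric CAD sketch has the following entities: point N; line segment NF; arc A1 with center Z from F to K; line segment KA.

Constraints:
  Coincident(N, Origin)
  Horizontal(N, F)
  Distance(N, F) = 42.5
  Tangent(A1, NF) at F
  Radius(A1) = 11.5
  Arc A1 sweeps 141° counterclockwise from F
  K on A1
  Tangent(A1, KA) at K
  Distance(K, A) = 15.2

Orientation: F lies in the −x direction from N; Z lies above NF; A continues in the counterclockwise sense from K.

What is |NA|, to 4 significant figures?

55.82

N is at the origin; NF is horizontal with |NF| = 42.5 and F on the −x side, so F = (-42.50, 0.000). A1 meets NF tangentially, so ZF is at right angles to NF, so Z = F + (0, 11.5) = (-42.50, 11.50). On A1, F sits at bearing -90° from Z; a 141° counterclockwise sweep puts K at bearing 51°, so K = Z + 11.5·(cos 51°, sin 51°) = (-35.26, 20.44). The tangent condition forces ZK to be normal to KA, so KA runs along (−sin 51°, cos 51°); with |KA| = 15.2, A = (-47.08, 30.00). Then |NA| = |A − N| = 55.82.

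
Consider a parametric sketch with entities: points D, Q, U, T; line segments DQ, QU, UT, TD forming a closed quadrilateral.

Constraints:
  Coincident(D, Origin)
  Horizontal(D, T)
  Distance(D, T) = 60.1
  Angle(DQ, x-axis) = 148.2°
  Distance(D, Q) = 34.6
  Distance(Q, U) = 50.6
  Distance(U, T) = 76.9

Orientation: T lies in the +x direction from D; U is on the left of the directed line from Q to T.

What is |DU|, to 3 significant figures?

54.8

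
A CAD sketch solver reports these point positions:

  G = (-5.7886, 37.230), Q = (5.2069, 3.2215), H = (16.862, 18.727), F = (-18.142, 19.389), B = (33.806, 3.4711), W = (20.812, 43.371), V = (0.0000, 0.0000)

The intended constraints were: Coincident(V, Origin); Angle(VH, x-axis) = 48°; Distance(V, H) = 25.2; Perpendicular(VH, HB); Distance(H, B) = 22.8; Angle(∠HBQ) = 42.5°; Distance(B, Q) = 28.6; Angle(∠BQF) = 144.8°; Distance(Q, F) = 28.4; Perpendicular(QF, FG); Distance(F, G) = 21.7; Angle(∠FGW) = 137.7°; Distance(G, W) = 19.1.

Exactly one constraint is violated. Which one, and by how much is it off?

Distance(G, W) = 19.1 — off by 8.20.

V = (0.00, 0.00) ✓; VH at 48.00° ✓; |VH| = 25.20 ✓; ∠(VH, HB) = 90.00° ✓; |HB| = 22.80 ✓; ∠HBQ = 42.50° ✓; |BQ| = 28.60 ✓; ∠BQF = 144.8° ✓; |QF| = 28.40 ✓; ∠(QF, FG) = 90.00° ✓; |FG| = 21.70 ✓; ∠FGW = 137.7° ✓; |GW| = 27.30 ✗.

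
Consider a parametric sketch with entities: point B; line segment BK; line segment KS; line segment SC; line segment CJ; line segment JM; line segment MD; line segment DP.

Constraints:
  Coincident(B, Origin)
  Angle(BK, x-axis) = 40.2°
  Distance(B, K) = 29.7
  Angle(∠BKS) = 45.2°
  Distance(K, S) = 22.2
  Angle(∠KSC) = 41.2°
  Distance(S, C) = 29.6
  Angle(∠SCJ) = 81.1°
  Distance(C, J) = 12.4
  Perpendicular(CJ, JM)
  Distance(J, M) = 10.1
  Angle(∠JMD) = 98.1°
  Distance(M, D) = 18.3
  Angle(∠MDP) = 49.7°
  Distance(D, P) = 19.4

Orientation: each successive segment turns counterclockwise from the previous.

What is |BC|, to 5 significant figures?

21.058

B is at the origin; BK runs at 40.2° with length 29.7, so K = (22.685, 19.170). ∠BKS = 45.2° gives KS at 175.00° from the x-axis; with |KS| = 22.2, S = (0.56922, 21.105). ∠KSC = 41.2° gives SC at -46.200° from the x-axis; with |SC| = 29.6, C = (21.057, -0.25915). Then |BC| = |C − B| = 21.058.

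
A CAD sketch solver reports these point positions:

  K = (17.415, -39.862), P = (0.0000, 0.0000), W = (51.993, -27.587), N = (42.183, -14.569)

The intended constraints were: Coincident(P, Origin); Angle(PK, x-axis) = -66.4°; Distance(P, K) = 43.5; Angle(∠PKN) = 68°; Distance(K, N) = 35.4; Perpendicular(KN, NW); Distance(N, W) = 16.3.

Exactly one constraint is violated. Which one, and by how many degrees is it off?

Perpendicular(KN, NW) — off by 8.60°.

P = (0.00, 0.00) ✓; PK at -66.40° ✓; |PK| = 43.50 ✓; ∠PKN = 68.00° ✓; |KN| = 35.40 ✓; ∠(KN, NW) = 98.60° ✗; |NW| = 16.30 ✓.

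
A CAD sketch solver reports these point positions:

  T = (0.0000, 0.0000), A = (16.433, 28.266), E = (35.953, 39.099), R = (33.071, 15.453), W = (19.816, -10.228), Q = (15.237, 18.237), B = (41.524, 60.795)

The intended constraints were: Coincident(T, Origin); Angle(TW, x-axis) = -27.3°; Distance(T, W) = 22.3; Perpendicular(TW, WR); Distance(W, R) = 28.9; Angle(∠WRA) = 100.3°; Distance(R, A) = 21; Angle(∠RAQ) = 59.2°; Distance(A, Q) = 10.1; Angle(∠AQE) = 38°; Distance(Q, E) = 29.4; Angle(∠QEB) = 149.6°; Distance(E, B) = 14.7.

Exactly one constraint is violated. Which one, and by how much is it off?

Distance(E, B) = 14.7 — off by 7.70.

T = (0.00, 0.00) ✓; TW at -27.30° ✓; |TW| = 22.30 ✓; ∠(TW, WR) = 90.00° ✓; |WR| = 28.90 ✓; ∠WRA = 100.3° ✓; |RA| = 21.00 ✓; ∠RAQ = 59.20° ✓; |AQ| = 10.10 ✓; ∠AQE = 38.00° ✓; |QE| = 29.40 ✓; ∠QEB = 149.6° ✓; |EB| = 22.40 ✗.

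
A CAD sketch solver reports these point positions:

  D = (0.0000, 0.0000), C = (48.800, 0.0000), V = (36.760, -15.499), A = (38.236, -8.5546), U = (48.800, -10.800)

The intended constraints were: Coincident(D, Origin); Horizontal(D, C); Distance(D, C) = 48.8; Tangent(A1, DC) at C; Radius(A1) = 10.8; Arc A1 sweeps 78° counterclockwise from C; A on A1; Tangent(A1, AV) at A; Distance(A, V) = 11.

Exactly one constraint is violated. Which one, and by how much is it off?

Distance(A, V) = 11 — off by 3.90.

D = (0.00, 0.00) ✓; D.y = 0.00, C.y = 0.00 ✓; |DC| = 48.80 ✓; ∠(UC, CD) = 90.00° ✓; |UC| = 10.80 ✓; bearing(U→A) − bearing(U→C) = 78.00° ✓; |UA| = 10.80 ✓; ∠(UA, AV) = 90.00° ✓; |AV| = 7.100 ✗.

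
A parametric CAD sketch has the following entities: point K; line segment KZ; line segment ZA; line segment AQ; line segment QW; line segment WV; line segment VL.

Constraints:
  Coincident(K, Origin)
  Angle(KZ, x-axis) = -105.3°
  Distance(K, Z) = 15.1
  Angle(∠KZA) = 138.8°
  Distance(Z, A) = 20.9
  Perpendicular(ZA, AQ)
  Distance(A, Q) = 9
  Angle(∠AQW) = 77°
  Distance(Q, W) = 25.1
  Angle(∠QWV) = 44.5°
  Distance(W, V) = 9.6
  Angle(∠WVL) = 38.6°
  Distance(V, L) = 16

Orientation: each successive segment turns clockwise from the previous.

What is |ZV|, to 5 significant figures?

4.9181

K is at the origin; KZ runs at -105.3° with length 15.1, so Z = (-3.9845, -14.565). ∠KZA = 138.8° gives ZA at -146.50° from the x-axis; with |ZA| = 20.9, A = (-21.413, -26.100). ZA ⟂ AQ, so AQ runs at 123.50°; with |AQ| = 9.0, Q = (-26.380, -18.595). ∠AQW = 77.0° gives QW at 20.500° from the x-axis; with |QW| = 25.1, W = (-2.8697, -9.8051). ∠QWV = 44.5° gives WV at -115.00° from the x-axis; with |WV| = 9.6, V = (-6.9268, -18.506). Then |ZV| = |V − Z| = 4.9181.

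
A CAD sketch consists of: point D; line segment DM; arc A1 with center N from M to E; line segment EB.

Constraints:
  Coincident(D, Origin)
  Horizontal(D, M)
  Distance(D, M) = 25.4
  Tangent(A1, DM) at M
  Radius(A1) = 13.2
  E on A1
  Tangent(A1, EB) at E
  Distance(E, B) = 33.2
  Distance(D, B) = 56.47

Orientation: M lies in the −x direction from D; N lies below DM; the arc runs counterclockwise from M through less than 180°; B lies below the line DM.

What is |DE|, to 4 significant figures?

41.67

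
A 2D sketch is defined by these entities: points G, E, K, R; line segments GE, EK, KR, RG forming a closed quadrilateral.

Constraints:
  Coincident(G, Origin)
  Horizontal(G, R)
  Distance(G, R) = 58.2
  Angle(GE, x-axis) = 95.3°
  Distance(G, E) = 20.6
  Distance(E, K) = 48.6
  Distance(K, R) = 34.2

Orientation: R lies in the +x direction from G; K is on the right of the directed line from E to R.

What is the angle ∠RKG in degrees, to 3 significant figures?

119°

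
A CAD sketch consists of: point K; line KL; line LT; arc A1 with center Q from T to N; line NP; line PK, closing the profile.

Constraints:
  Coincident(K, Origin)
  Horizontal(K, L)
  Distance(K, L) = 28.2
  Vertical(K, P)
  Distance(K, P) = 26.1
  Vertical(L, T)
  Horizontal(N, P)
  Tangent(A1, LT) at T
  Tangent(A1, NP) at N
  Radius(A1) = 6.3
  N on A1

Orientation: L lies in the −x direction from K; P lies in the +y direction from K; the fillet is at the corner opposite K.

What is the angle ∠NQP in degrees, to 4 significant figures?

73.95°

K is at the origin; K and L share the same y with |KL| = 28.2 and L on the −x side, so L = (-28.20, 0.000). K and P share the same x with |KP| = 26.1 and P on the +y side, so P = (0.000, 26.10). The virtual corner opposite K is at (-28.20, 26.10). The tangent condition forces QT to be normal to LT and the tangent condition forces QN to be normal to NP, with radius 6.3, so the center Q sits 6.3 in from both sides at Q = (-21.90, 19.80). That places the tangent points at T = (-28.20, 19.80) on LT and N = (-21.90, 26.10) on NP. Then cos ∠NQP = QN·QP / (|QN||QP|), giving 73.95°.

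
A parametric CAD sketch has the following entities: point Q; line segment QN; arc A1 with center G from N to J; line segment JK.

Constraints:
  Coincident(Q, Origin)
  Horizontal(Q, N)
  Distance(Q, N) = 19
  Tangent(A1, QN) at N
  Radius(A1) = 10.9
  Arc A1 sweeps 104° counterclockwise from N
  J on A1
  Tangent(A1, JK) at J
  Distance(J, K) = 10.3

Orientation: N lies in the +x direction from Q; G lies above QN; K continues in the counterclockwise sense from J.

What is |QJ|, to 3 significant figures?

32.5

Since A1 is tangent to QN there, GN ⟂ QN, so G = N + (0, 10.9) = (19.0, 10.9). On A1, N sits at bearing -90° from G; a 104° counterclockwise sweep puts J at bearing 14°, so J = G + 10.9·(cos 14°, sin 14°) = (29.6, 13.5). Then |QJ| = |J − Q| = 32.5.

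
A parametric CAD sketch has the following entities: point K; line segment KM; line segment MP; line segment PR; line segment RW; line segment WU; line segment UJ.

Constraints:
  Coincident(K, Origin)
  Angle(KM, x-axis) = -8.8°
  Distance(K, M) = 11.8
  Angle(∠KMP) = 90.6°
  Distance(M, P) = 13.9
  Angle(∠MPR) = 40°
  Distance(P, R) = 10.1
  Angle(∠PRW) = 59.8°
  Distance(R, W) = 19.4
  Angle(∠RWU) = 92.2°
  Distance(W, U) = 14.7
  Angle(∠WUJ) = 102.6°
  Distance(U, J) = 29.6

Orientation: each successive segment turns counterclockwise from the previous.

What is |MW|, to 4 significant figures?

12.94

K is at the origin; KM runs at -8.8° with length 11.8, so M = (11.66, -1.805). ∠KMP = 90.6° gives MP at 80.60° from the x-axis; with |MP| = 13.9, P = (13.93, 11.91). ∠MPR = 40.0° gives PR at -139.4° from the x-axis; with |PR| = 10.1, R = (6.263, 5.335). ∠PRW = 59.8° gives RW at -19.20° from the x-axis; with |RW| = 19.4, W = (24.58, -1.045). Then |MW| = |W − M| = 12.94.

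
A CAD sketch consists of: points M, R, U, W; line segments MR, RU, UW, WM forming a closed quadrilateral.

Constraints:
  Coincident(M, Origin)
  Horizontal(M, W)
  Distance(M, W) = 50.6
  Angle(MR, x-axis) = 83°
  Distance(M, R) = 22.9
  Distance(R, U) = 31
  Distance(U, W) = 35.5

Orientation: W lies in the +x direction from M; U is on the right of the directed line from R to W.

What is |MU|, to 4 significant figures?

16.49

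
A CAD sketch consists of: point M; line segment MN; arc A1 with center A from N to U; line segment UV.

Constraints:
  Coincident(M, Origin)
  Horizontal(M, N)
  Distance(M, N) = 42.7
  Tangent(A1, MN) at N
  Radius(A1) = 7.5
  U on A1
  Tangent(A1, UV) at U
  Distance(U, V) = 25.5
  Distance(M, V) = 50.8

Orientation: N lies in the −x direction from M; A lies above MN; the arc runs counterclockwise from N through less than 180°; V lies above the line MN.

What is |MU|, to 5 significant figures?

36.214

M is at the origin; MN is horizontal with |MN| = 42.7 and N on the −x side, so N = (-42.700, 0.0000). Tangency of A1 to MN means the radius AN is perpendicular to MN, so A = N + (0, 7.5) = (-42.700, 7.5000). Since AU ⟂ UV (tangency), |AV| = √(7.5² + 25.5²) = 26.580 regardless of where U sits on A1. So V lies on both circle(M, 50.8) and circle(A, 26.580); the above-MN intersection is V = (-38.040, 33.668). U is the foot of the tangent from V: U = (-35.245, 8.3221).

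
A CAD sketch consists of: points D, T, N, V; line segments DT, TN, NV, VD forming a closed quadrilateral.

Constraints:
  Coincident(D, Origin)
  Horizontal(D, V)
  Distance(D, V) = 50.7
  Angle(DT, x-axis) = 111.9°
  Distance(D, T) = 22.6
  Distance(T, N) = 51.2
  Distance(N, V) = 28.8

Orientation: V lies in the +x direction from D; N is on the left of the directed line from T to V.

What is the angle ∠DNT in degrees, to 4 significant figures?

25.66°

Checks: |TN| = 51.20 ✓; |NV| = 28.80 ✓.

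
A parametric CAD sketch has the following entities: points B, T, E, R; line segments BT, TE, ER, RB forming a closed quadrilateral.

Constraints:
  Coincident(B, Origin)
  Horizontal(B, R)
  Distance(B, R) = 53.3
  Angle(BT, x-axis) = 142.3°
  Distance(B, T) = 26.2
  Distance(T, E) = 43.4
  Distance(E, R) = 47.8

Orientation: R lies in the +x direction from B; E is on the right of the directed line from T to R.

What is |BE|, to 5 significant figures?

18.227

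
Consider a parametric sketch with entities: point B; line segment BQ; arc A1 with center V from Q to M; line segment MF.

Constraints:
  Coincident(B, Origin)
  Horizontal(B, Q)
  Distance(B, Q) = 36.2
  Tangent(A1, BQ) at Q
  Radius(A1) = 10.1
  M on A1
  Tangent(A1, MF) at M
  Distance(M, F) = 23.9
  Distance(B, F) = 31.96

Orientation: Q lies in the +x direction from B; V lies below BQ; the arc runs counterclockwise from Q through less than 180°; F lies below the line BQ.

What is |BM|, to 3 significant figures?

27.7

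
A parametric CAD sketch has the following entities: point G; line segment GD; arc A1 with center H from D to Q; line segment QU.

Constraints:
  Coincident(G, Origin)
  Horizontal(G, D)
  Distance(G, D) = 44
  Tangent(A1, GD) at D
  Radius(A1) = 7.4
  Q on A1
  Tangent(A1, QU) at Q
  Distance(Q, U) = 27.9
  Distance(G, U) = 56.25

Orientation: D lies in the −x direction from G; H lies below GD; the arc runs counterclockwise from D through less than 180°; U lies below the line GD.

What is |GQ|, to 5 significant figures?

51.967

Checks: |HQ| = 7.400 ✓; ∠(HQ, QU) = 90.00° ✓; |QU| = 27.90 ✓; |GU| = 56.25 ✓.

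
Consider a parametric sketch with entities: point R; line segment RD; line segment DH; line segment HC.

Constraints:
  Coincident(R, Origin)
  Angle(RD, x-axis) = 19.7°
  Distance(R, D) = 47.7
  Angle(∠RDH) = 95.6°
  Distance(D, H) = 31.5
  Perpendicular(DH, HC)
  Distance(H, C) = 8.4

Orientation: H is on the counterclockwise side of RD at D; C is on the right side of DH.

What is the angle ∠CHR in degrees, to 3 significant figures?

143°

∠RDH = 95.6°, so DH runs at 19.7° + (180° − 95.6°) = 104° from the x-axis; with |DH| = 31.5, H = D + 31.5·(cos 104°, sin 104°) = (37.2, 46.6). DH is perpendicular to HC; with |HC| = 8.4 on the right of DH, C = H + 8.4·(0.970, 0.244) = (45.4, 48.7). Then cos ∠CHR = HC·HR / (|HC||HR|), giving 143°.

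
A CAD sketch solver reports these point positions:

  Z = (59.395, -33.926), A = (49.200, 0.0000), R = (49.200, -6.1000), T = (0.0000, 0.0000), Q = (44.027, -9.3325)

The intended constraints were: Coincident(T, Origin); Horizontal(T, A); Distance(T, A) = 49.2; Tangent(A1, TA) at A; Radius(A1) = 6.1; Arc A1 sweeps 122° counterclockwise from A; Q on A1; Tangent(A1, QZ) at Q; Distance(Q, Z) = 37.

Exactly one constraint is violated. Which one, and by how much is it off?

Distance(Q, Z) = 37 — off by 8.00.

T = (0.00, 0.00) ✓; T.y = 0.00, A.y = 0.00 ✓; |TA| = 49.20 ✓; ∠(RA, AT) = 90.00° ✓; |RA| = 6.100 ✓; bearing(R→Q) − bearing(R→A) = 122.0° ✓; |RQ| = 6.100 ✓; ∠(RQ, QZ) = 90.00° ✓; |QZ| = 29.00 ✗.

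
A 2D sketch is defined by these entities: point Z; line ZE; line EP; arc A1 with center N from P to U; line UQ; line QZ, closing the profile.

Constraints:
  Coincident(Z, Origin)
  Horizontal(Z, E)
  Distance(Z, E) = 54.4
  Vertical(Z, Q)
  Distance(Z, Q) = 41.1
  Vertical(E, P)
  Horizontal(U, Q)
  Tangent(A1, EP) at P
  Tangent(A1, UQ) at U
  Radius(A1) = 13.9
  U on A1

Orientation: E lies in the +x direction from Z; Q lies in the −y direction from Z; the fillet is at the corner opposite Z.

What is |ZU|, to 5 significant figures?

57.701

The virtual corner opposite Z is at (54.400, -41.100). Since A1 is tangent to EP there, NP ⟂ EP and A1 meets UQ tangentially, so NU is at right angles to UQ, with radius 13.9, so the center N sits 13.9 in from both sides at N = (40.500, -27.200). That places the tangent points at P = (54.400, -27.200) on EP and U = (40.500, -41.100) on UQ. Then |ZU| = |U − Z| = 57.701.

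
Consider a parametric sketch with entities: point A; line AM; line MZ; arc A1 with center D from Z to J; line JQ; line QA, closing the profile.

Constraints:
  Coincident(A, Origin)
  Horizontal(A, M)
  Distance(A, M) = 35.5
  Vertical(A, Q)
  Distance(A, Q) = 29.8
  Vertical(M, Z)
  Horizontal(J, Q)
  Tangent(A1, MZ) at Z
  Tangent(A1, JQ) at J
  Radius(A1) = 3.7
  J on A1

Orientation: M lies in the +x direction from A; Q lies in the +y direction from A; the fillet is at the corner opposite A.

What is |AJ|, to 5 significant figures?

43.581

A is at the origin; A and M share the same y with |AM| = 35.5 and M on the +x side, so M = (35.500, 0.0000). AQ is vertical with |AQ| = 29.8 and Q on the +y side, so Q = (0.0000, 29.800). The virtual corner opposite A is at (35.500, 29.800). Tangency of A1 to MZ means the radius DZ is perpendicular to MZ and tangency of A1 to JQ means the radius DJ is perpendicular to JQ, with radius 3.7, so the center D sits 3.7 in from both sides at D = (31.800, 26.100). That places the tangent points at Z = (35.500, 26.100) on MZ and J = (31.800, 29.800) on JQ. Then |AJ| = |J − A| = 43.581.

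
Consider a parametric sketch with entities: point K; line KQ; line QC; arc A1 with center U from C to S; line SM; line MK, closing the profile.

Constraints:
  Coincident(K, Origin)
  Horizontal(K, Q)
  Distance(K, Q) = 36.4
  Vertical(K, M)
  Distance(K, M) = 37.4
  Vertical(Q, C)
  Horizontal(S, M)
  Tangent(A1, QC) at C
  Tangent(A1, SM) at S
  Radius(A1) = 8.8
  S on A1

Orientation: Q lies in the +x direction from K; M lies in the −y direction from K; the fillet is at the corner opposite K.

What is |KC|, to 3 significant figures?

46.3

The virtual corner opposite K is at (36.4, -37.4). A1 meets QC tangentially, so UC is at right angles to QC and tangency of A1 to SM means the radius US is perpendicular to SM, with radius 8.8, so the center U sits 8.8 in from both sides at U = (27.6, -28.6). That places the tangent points at C = (36.4, -28.6) on QC and S = (27.6, -37.4) on SM. Then |KC| = |C − K| = 46.3.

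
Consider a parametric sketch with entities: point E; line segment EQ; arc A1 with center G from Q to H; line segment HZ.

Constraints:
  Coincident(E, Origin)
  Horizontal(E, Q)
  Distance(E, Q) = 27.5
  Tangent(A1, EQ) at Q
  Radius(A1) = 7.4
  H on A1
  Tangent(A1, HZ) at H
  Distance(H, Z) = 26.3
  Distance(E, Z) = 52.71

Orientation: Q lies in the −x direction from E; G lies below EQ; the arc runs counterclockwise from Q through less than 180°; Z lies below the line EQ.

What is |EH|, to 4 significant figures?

34.74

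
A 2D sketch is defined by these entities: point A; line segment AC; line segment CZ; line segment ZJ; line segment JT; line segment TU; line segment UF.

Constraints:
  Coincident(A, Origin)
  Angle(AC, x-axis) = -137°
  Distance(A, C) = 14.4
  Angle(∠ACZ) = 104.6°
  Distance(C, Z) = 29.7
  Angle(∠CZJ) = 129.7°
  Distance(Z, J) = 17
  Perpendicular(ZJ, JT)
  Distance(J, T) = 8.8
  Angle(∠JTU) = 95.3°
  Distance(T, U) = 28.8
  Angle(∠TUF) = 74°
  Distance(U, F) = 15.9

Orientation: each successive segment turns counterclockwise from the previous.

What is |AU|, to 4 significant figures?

23.11

A is at the origin; AC runs at -137.0° with length 14.4, so C = (-10.53, -9.821). ∠ACZ = 104.6° gives CZ at -61.60° from the x-axis; with |CZ| = 29.7, Z = (3.595, -35.95). ∠CZJ = 129.7° gives ZJ at -11.30° from the x-axis; with |ZJ| = 17.0, J = (20.26, -39.28). The perpendicularity gives JT at right angles to ZJ, so JT runs at 78.70°; with |JT| = 8.8, T = (21.99, -30.65). ∠JTU = 95.3° gives TU at 163.4° from the x-axis; with |TU| = 28.8, U = (-5.610, -22.42). Then |AU| = |U − A| = 23.11.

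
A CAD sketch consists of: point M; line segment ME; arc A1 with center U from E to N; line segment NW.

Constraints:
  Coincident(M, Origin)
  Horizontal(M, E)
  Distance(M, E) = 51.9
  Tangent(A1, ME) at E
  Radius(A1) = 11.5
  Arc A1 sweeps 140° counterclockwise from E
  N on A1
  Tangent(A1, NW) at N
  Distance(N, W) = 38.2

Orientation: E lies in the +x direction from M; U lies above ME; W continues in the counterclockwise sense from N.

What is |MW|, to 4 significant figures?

53.99

M is at the origin; ME is horizontal with |ME| = 51.9 and E on the +x side, so E = (51.90, 0.000). A1 meets ME tangentially, so UE is at right angles to ME, so U = E + (0, 11.5) = (51.90, 11.50). On A1, E sits at bearing -90° from U; a 140° counterclockwise sweep puts N at bearing 50°, so N = U + 11.5·(cos 50°, sin 50°) = (59.29, 20.31). The tangent condition forces UN to be normal to NW, so NW runs along (−sin 50°, cos 50°); with |NW| = 38.2, W = (30.03, 44.86). Then |MW| = |W − M| = 53.99.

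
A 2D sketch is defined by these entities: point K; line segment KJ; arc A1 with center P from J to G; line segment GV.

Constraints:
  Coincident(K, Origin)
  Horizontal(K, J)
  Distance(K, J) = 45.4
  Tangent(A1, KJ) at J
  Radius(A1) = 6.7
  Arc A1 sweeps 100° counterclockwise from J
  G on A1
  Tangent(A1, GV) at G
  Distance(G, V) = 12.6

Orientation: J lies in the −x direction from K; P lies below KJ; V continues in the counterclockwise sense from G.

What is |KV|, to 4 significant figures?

53.78

K is at the origin; K and J share the same y with |KJ| = 45.4 and J on the −x side, so J = (-45.40, 0.000). Tangency of A1 to KJ means the radius PJ is perpendicular to KJ, so P = J + (0, -6.7) = (-45.40, -6.700). On A1, J sits at bearing 90° from P; a 100° counterclockwise sweep puts G at bearing 190°, so G = P + 6.7·(cos 190°, sin 190°) = (-52.00, -7.863). A1 meets GV tangentially, so PG is at right angles to GV, so GV runs along (−sin 190°, cos 190°); with |GV| = 12.6, V = (-49.81, -20.27). Then |KV| = |V − K| = 53.78.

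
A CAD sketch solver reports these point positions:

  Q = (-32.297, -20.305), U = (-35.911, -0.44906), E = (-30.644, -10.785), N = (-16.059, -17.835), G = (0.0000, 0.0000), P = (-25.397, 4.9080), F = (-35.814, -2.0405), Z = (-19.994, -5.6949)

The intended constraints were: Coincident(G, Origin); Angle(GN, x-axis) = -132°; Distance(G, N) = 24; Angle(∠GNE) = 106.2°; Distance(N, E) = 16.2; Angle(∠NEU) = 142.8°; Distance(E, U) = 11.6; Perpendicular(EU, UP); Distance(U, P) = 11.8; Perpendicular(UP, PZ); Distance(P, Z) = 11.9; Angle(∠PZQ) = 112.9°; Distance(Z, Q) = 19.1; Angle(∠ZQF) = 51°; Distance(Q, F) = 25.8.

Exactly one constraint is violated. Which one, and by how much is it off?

Distance(Q, F) = 25.8 — off by 7.20.

G = (0.00, 0.00) ✓; GN at -132.0° ✓; |GN| = 24.00 ✓; ∠GNE = 106.2° ✓; |NE| = 16.20 ✓; ∠NEU = 142.8° ✓; |EU| = 11.60 ✓; ∠(EU, UP) = 90.00° ✓; |UP| = 11.80 ✓; ∠(UP, PZ) = 90.00° ✓; |PZ| = 11.90 ✓; ∠PZQ = 112.9° ✓; |ZQ| = 19.10 ✓; ∠ZQF = 51.00° ✓; |QF| = 18.60 ✗.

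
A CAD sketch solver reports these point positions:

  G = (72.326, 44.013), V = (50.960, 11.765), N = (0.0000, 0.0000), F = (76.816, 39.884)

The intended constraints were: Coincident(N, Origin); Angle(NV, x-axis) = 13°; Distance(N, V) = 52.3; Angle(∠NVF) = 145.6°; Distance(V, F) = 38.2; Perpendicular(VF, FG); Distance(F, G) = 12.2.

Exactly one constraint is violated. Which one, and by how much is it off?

Distance(F, G) = 12.2 — off by 6.10.

N = (0.00, 0.00) ✓; NV at 13.00° ✓; |NV| = 52.30 ✓; ∠NVF = 145.6° ✓; |VF| = 38.20 ✓; ∠(VF, FG) = 90.00° ✓; |FG| = 6.100 ✗.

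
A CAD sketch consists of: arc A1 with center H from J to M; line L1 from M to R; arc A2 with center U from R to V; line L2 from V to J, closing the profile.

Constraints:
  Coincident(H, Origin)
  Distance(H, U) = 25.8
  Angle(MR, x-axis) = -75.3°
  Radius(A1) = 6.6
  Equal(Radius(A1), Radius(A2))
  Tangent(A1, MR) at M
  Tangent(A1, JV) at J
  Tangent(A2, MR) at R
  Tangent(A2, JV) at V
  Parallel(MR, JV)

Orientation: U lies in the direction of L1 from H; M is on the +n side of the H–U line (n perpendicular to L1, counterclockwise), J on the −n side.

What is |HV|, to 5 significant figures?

26.631

Tangency of A1 to both parallel lines with radius 6.6 puts M and J at H ± 6.6·n: M = (6.3840, 1.6748), J = (-6.3840, -1.6748). Equal radii place R and V the same way about U: R = U + 6.6·n = (12.931, -23.281), V = U − 6.6·n = (0.16299, -26.630). Then |HV| = |V − H| = 26.631.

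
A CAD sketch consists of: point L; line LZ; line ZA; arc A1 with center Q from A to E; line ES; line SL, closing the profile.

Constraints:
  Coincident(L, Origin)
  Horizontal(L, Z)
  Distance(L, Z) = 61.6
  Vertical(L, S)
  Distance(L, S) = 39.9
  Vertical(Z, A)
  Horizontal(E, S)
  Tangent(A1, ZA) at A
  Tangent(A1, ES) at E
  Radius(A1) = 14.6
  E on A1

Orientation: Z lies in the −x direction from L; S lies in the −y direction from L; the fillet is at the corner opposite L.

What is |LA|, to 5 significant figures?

66.593

L is at the origin; LZ is horizontal with |LZ| = 61.6 and Z on the −x side, so Z = (-61.600, 0.0000). L and S share the same x with |LS| = 39.9 and S on the −y side, so S = (0.0000, -39.900). The virtual corner opposite L is at (-61.600, -39.900). The tangent condition forces QA to be normal to ZA and the tangent condition forces QE to be normal to ES, with radius 14.6, so the center Q sits 14.6 in from both sides at Q = (-47.000, -25.300). That places the tangent points at A = (-61.600, -25.300) on ZA and E = (-47.000, -39.900) on ES. Then |LA| = |A − L| = 66.593.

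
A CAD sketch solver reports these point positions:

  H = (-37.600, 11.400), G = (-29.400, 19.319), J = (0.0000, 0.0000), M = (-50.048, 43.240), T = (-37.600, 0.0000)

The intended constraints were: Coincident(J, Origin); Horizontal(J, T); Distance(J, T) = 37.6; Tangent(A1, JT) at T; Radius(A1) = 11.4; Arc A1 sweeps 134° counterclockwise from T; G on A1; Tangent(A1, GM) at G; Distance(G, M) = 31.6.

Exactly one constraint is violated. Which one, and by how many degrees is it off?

Tangent(A1, GM) at G — off by 3.20°.

J = (0.00, 0.00) ✓; J.y = 0.00, T.y = 0.00 ✓; |JT| = 37.60 ✓; ∠(HT, TJ) = 90.00° ✓; |HT| = 11.40 ✓; bearing(H→G) − bearing(H→T) = 134.0° ✓; |HG| = 11.40 ✓; ∠(HG, GM) = 93.20° ✗; |GM| = 31.60 ✓.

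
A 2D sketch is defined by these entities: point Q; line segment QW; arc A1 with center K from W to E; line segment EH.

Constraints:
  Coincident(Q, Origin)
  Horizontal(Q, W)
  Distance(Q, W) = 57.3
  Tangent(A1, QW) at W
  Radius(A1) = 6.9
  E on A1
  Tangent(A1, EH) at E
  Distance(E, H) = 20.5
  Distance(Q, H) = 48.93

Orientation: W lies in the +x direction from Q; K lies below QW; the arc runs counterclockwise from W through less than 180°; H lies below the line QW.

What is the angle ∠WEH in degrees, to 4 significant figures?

146.2°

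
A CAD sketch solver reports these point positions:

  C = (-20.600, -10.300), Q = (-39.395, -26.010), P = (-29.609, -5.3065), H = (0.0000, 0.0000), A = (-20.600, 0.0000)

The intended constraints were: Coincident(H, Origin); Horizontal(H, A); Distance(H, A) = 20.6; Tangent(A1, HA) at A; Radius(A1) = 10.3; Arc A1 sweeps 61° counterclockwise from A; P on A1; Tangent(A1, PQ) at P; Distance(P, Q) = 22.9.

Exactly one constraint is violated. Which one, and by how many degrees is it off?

Tangent(A1, PQ) at P — off by 3.70°.

H = (0.00, 0.00) ✓; H.y = 0.00, A.y = 0.00 ✓; |HA| = 20.60 ✓; ∠(CA, AH) = 90.00° ✓; |CA| = 10.30 ✓; bearing(C→P) − bearing(C→A) = 61.00° ✓; |CP| = 10.30 ✓; ∠(CP, PQ) = 86.30° ✗; |PQ| = 22.90 ✓.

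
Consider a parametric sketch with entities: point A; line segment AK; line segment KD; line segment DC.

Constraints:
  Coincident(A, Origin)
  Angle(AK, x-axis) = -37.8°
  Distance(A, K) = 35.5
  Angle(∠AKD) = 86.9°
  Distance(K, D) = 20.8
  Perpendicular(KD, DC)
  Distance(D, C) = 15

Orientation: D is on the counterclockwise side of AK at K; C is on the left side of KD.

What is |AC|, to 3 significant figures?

27.8

∠AKD = 86.9°, so KD runs at -37.8° + (180° − 86.9°) = 55.3° from the x-axis; with |KD| = 20.8, D = K + 20.8·(cos 55.3°, sin 55.3°) = (39.9, -4.66). KD ⟂ DC; with |DC| = 15.0 on the left of KD, C = D + 15.0·(-0.822, 0.569) = (27.6, 3.88). Then |AC| = |C − A| = 27.8.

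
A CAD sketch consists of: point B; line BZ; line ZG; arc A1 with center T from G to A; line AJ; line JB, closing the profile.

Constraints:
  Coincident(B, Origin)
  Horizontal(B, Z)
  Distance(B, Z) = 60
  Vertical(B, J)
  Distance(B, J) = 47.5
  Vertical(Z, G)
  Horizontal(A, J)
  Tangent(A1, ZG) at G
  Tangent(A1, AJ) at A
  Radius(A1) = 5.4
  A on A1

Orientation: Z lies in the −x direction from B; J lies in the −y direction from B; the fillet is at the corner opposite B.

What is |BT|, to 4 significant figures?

68.95

B is at the origin; B and Z share the same y with |BZ| = 60.0 and Z on the −x side, so Z = (-60.00, 0.000). BJ is vertical with |BJ| = 47.5 and J on the −y side, so J = (0.000, -47.50). The virtual corner opposite B is at (-60.00, -47.50). A1 meets ZG tangentially, so TG is at right angles to ZG and A1 meets AJ tangentially, so TA is at right angles to AJ, with radius 5.4, so the center T sits 5.4 in from both sides at T = (-54.60, -42.10). Then |BT| = |T − B| = 68.95.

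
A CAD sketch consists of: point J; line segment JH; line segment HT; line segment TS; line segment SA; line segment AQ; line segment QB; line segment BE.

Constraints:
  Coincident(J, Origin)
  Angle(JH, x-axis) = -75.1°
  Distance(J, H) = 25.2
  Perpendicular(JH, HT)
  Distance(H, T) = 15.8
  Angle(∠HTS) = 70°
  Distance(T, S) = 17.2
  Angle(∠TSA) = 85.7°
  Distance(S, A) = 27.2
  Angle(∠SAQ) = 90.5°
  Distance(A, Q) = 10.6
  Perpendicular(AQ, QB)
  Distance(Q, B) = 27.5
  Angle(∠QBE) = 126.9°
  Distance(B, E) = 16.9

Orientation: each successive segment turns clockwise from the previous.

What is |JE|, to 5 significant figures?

18.549

J is at the origin; JH runs at -75.1° with length 25.2, so H = (6.4797, -24.353). JH ⟂ HT, so HT runs at -165.10°; with |HT| = 15.8, T = (-8.7890, -28.415). ∠HTS = 70.0° gives TS at 84.900° from the x-axis; with |TS| = 17.2, S = (-7.2600, -11.283). ∠TSA = 85.7° gives SA at -9.4000° from the x-axis; with |SA| = 27.2, A = (19.575, -15.726). ∠SAQ = 90.5° gives AQ at -98.900° from the x-axis; with |AQ| = 10.6, Q = (17.935, -26.198). The perpendicularity gives QB at right angles to AQ, so QB runs at 171.10°; with |QB| = 27.5, B = (-9.2341, -21.944). ∠QBE = 126.9° gives BE at 118.00° from the x-axis; with |BE| = 16.9, E = (-17.168, -7.0220). Then |JE| = |E − J| = 18.549.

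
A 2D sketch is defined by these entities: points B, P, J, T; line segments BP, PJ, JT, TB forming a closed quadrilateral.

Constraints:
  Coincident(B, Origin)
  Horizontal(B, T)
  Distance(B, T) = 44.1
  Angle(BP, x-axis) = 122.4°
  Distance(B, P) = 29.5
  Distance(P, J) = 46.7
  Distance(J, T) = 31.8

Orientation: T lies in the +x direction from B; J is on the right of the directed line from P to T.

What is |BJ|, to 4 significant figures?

17.89

Checks: |PJ| = 46.70 ✓; |JT| = 31.80 ✓.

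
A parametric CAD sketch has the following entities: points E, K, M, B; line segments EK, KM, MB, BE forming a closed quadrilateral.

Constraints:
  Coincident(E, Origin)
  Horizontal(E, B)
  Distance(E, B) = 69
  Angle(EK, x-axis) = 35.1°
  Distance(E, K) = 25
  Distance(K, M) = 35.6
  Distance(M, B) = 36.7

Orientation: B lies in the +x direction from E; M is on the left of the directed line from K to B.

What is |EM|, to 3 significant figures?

60.5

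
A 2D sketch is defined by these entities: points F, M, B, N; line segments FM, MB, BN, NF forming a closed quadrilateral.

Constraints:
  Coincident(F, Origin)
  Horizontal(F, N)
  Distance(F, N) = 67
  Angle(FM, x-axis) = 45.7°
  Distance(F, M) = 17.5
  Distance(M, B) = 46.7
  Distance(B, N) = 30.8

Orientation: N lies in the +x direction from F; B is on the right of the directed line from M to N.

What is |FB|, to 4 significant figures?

49.35

F is at the origin; FN is horizontal with |FN| = 67.0 and N in +x, so N = (67.0, 0). FM runs at 45.7° with |FM| = 17.5, so M = (12.22, 12.52). B is determined by |MB| = 46.7 and |BN| = 30.8 together: it lies at the intersection of circle(M, 46.7) and circle(N, 30.8). With |MN| = 56.19, the foot of the radical line on MN is 39.06 from M and the perpendicular offset is √(46.7² − 39.06²) = 25.60. Taking the right-of-MN solution: B = (44.59, -21.13).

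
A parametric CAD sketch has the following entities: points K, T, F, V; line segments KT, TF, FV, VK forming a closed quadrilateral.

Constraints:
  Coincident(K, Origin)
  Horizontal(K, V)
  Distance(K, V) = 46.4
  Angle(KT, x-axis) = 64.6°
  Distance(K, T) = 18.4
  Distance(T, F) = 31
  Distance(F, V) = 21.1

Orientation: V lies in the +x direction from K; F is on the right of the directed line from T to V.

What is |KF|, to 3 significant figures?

28.0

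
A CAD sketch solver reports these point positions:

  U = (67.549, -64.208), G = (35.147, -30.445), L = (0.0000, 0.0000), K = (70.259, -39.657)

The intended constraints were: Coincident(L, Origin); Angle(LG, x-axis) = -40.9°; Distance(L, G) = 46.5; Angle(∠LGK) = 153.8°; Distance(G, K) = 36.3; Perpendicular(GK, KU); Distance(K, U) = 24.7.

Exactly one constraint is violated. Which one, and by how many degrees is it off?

Perpendicular(GK, KU) — off by 8.40°.

L = (0.00, 0.00) ✓; LG at -40.90° ✓; |LG| = 46.50 ✓; ∠LGK = 153.8° ✓; |GK| = 36.30 ✓; ∠(GK, KU) = 81.60° ✗; |KU| = 24.70 ✓.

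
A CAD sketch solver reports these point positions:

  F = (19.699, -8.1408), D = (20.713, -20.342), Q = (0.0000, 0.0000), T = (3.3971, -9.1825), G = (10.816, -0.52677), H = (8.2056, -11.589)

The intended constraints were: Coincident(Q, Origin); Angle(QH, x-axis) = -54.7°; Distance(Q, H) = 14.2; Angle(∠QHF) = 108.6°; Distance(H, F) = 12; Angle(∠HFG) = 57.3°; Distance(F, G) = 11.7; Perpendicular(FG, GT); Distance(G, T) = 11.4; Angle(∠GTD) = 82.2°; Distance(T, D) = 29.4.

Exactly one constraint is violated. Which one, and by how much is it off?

Distance(T, D) = 29.4 — off by 8.80.

Q = (0.00, 0.00) ✓; QH at -54.70° ✓; |QH| = 14.20 ✓; ∠QHF = 108.6° ✓; |HF| = 12.00 ✓; ∠HFG = 57.30° ✓; |FG| = 11.70 ✓; ∠(FG, GT) = 90.00° ✓; |GT| = 11.40 ✓; ∠GTD = 82.20° ✓; |TD| = 20.60 ✗.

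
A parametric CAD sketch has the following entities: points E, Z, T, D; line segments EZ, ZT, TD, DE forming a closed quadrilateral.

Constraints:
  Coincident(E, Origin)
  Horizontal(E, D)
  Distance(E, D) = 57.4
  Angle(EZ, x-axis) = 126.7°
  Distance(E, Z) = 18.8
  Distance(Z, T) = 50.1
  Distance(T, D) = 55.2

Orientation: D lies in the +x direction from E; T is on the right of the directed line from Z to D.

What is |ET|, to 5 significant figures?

31.791

E is at the origin; ED is horizontal with |ED| = 57.4 and D in +x, so D = (57.4, 0). EZ runs at 126.7° with |EZ| = 18.8, so Z = (-11.235, 15.073). T is determined by |ZT| = 50.1 and |TD| = 55.2 together: it lies at the intersection of circle(Z, 50.1) and circle(D, 55.2). With |ZD| = 70.271, the foot of the radical line on ZD is 31.314 from Z and the perpendicular offset is √(50.1² − 31.314²) = 39.108. Taking the right-of-ZD solution: T = (10.961, -29.841).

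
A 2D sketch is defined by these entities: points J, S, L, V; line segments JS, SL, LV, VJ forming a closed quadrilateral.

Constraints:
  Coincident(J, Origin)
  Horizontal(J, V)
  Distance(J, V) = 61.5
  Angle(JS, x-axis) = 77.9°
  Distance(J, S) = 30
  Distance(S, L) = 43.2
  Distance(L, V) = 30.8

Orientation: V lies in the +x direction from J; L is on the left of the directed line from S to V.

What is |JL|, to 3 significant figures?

57.0

Checks: |SL| = 43.20 ✓; |LV| = 30.80 ✓.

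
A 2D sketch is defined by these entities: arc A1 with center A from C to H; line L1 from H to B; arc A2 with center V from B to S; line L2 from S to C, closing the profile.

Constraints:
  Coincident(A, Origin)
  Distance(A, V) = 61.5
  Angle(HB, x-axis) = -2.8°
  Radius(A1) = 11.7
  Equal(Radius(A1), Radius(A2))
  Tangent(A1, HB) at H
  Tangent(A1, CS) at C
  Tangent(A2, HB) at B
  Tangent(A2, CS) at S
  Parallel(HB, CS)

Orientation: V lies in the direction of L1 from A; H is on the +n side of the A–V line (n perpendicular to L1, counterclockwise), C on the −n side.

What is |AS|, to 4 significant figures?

62.60

Tangency of A1 to both parallel lines with radius 11.7 puts H and C at A ± 11.7·n: H = (0.5715, 11.69), C = (-0.5715, -11.69). Equal radii place B and S the same way about V: B = V + 11.7·n = (62.00, 8.682), S = V − 11.7·n = (60.86, -14.69). Then |AS| = |S − A| = 62.60.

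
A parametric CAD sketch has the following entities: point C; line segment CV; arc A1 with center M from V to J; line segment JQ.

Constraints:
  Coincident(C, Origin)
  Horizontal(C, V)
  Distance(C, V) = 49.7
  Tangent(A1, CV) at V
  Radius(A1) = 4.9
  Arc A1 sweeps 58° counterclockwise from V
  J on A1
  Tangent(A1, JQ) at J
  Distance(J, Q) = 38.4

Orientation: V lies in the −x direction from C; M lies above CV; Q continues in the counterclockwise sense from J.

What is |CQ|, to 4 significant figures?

43.02

On A1, V sits at bearing -90° from M; a 58° counterclockwise sweep puts J at bearing -32°, so J = M + 4.9·(cos -32°, sin -32°) = (-45.54, 2.303). A1 meets JQ tangentially, so MJ is at right angles to JQ, so JQ runs along (−sin -32°, cos -32°); with |JQ| = 38.4, Q = (-25.20, 34.87). Then |CQ| = |Q − C| = 43.02.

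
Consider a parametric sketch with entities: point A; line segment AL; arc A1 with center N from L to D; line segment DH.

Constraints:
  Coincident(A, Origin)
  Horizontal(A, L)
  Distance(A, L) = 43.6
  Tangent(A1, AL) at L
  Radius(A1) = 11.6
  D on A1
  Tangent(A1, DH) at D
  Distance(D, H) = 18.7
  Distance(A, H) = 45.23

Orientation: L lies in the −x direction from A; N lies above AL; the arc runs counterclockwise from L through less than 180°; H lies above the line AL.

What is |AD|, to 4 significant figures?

34.27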